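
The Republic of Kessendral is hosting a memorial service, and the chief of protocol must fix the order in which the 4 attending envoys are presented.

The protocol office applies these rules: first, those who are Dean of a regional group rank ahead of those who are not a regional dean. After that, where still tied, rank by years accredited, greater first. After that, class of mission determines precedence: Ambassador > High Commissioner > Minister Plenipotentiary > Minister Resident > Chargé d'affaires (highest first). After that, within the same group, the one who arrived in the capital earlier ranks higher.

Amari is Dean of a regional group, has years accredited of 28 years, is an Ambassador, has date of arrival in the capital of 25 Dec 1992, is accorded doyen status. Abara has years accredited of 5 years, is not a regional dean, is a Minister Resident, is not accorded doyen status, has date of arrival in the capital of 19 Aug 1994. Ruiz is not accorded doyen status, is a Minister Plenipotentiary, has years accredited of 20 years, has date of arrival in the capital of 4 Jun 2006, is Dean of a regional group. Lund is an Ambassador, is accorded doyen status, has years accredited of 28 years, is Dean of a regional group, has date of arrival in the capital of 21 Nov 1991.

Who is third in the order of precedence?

By the first rule: Lund, Amari and Ruiz (each Dean of a regional group); then Abara (not a regional dean).
Among Lund, Amari and Ruiz, by years accredited (higher first): Lund and Amari (28 years) before Ruiz (20 years).
Lund and Amari are each Ambassador, so the next rule applies.
Among Lund and Amari, by date of arrival in the capital (earlier first): Lund (21 Nov 1991) before Amari (25 Dec 1992).
Order: Lund, Amari, Ruiz, Abara.

Ruiz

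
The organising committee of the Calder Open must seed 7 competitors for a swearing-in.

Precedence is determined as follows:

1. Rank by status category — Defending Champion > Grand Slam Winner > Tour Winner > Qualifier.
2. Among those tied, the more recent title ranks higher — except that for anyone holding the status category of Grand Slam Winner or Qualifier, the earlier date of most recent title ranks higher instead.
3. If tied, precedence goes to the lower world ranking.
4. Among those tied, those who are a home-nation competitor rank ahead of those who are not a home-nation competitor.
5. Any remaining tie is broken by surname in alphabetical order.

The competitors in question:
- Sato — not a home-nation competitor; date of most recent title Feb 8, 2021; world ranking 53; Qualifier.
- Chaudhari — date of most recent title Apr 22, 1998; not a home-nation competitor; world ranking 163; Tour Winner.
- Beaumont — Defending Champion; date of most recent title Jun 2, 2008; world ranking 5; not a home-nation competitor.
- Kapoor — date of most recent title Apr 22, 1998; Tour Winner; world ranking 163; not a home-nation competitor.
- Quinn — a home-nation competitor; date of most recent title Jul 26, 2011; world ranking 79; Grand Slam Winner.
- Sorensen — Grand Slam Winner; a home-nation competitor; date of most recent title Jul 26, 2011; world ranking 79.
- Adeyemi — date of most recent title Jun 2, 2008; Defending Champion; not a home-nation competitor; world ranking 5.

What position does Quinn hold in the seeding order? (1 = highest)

3

By status category: Adeyemi and Beaumont (Defending Champion); then Quinn and Sorensen (Grand Slam Winner); then Chaudhari and Kapoor (Tour Winner); then Sato (Qualifier).
Adeyemi and Beaumont both have date of most recent title Jun 2, 2008, so the next rule applies.
Adeyemi and Beaumont both have world ranking 5, so the next rule applies.
Adeyemi and Beaumont are each not a home-nation competitor, so the next rule applies.
Among Adeyemi and Beaumont, alphabetically by surname: Adeyemi before Beaumont.
Quinn and Sorensen both have date of most recent title Jul 26, 2011, so the next rule applies.
Quinn and Sorensen both have world ranking 79, so the next rule applies.
Quinn and Sorensen are each a home-nation competitor, so the next rule applies.
Among Quinn and Sorensen, alphabetically by surname: Quinn before Sorensen.
Chaudhari and Kapoor both have date of most recent title Apr 22, 1998, so the next rule applies.
Chaudhari and Kapoor both have world ranking 163, so the next rule applies.
Chaudhari and Kapoor are each not a home-nation competitor, so the next rule applies.
Among Chaudhari and Kapoor, alphabetically by surname: Chaudhari before Kapoor.
Order: Adeyemi, Beaumont, Quinn, Sorensen, Chaudhari, Kapoor, Sato. So position 3.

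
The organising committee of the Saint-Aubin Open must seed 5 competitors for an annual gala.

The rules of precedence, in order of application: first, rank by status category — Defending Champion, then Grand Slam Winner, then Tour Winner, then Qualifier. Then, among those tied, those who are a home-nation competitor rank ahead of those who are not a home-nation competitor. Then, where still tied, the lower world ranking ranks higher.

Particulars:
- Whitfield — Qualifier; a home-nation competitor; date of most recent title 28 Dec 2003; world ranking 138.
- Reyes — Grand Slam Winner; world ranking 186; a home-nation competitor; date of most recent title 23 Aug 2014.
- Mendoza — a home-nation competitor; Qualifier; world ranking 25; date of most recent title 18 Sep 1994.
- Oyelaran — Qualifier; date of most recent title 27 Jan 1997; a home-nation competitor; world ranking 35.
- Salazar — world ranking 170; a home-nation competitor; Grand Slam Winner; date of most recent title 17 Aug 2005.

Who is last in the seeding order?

Whitfield

By status category: Salazar and Reyes (Grand Slam Winner); then Mendoza, Oyelaran and Whitfield (Qualifier).
Salazar and Reyes are each a home-nation competitor, so the next rule applies.
Among Salazar and Reyes, by world ranking (lower first): Salazar (170) before Reyes (186).
Mendoza, Oyelaran and Whitfield are each a home-nation competitor, so the next rule applies.
Among Mendoza, Oyelaran and Whitfield, by world ranking (lower first): Mendoza (25) before Oyelaran (35) before Whitfield (138).
Order: Salazar, Reyes, Mendoza, Oyelaran, Whitfield.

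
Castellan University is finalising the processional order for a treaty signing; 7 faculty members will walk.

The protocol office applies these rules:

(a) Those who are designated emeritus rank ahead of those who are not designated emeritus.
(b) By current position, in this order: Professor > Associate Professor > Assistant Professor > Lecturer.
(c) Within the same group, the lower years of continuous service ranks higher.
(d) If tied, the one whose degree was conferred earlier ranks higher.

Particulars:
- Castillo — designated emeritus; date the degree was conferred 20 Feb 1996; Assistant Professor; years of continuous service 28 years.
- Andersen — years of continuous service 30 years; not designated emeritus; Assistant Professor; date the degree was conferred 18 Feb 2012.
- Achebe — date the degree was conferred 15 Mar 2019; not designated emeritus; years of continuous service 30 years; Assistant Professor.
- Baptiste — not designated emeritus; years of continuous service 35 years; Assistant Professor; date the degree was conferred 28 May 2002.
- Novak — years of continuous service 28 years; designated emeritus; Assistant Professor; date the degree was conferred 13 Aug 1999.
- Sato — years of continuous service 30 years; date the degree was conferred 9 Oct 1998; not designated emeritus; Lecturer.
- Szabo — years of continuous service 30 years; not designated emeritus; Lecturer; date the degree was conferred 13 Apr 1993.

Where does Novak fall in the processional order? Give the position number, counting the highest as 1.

2

By the first rule: Castillo and Novak (both designated emeritus); then Andersen, Achebe, Baptiste, Szabo and Sato (each not designated emeritus).
Castillo and Novak are each Assistant Professor, so the next rule applies.
Castillo and Novak both have years of continuous service 28 years, so the next rule applies.
Among Castillo and Novak, by date the degree was conferred (earlier first): Castillo (20 Feb 1996) before Novak (13 Aug 1999).
Among Andersen, Achebe, Baptiste, Szabo and Sato, by current position: Andersen, Achebe and Baptiste (Assistant Professor) before Szabo and Sato (Lecturer).
Among Andersen, Achebe and Baptiste, by years of continuous service (lower first): Andersen and Achebe (30 years) before Baptiste (35 years).
Among Andersen and Achebe, by date the degree was conferred (earlier first): Andersen (18 Feb 2012) before Achebe (15 Mar 2019).
Szabo and Sato both have years of continuous service 30 years, so the next rule applies.
Among Szabo and Sato, by date the degree was conferred (earlier first): Szabo (13 Apr 1993) before Sato (9 Oct 1998).
Order: Castillo, Novak, Andersen, Achebe, Baptiste, Szabo, Sato. So position 2.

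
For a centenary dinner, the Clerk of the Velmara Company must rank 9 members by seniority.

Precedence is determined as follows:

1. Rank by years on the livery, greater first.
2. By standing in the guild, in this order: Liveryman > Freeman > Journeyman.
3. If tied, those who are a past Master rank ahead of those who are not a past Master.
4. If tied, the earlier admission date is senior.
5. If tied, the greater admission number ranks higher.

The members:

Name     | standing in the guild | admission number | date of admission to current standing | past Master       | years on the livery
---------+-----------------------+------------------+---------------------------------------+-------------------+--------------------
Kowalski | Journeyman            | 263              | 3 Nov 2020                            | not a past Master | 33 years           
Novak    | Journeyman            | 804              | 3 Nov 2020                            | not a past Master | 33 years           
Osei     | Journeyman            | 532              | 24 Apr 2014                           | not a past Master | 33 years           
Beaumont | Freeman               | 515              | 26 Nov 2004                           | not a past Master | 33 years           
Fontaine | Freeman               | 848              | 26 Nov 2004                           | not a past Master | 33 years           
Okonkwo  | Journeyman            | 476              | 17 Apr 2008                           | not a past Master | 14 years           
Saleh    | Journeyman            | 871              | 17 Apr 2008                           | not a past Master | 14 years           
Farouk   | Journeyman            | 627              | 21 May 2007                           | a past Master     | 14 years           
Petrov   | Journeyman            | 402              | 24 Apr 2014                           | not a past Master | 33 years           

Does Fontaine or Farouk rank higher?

Fontaine

By years on the livery (higher first): Fontaine, Beaumont, Osei, Petrov, Novak and Kowalski (each 33 years); then Farouk, Saleh and Okonkwo (each 14 years).
Among Fontaine, Beaumont, Osei, Petrov, Novak and Kowalski, by standing in the guild: Fontaine and Beaumont (Freeman) before Osei, Petrov, Novak and Kowalski (Journeyman).
Fontaine and Beaumont are each not a past Master, so the next rule applies.
Fontaine and Beaumont both have date of admission to current standing 26 Nov 2004, so the next rule applies.
Among Fontaine and Beaumont, by admission number (higher first): Fontaine (848) before Beaumont (515).
Osei, Petrov, Novak and Kowalski are each not a past Master, so the next rule applies.
Among Osei, Petrov, Novak and Kowalski, by date of admission to current standing (earlier first): Osei and Petrov (24 Apr 2014) before Novak and Kowalski (3 Nov 2020).
Among Osei and Petrov, by admission number (higher first): Osei (532) before Petrov (402).
Among Novak and Kowalski, by admission number (higher first): Novak (804) before Kowalski (263).
Farouk, Saleh and Okonkwo are each Journeyman, so the next rule applies.
Among Farouk, Saleh and Okonkwo, a past Master before not a past Master: Farouk (a past Master) before Saleh and Okonkwo (not a past Master).
Saleh and Okonkwo both have date of admission to current standing 17 Apr 2008, so the next rule applies.
Among Saleh and Okonkwo, by admission number (higher first): Saleh (871) before Okonkwo (476).
So Fontaine takes precedence.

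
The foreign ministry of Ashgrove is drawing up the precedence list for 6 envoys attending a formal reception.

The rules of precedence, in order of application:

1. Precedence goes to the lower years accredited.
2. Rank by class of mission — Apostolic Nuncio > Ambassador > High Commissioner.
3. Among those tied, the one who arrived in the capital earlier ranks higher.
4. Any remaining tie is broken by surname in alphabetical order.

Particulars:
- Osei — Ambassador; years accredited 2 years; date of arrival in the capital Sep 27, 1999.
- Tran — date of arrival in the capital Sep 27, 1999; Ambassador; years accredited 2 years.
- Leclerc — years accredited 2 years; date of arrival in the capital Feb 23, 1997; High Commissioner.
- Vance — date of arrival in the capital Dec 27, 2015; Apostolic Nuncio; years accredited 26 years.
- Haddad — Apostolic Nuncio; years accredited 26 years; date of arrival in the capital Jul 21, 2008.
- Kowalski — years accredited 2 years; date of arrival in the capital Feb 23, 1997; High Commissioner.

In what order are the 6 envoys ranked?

Osei, Tran, Kowalski, Leclerc, Haddad, Vance

By years accredited (lower first): Osei, Tran, Kowalski and Leclerc (each 2 years); then Haddad and Vance (both 26 years).
Among Osei, Tran, Kowalski and Leclerc, by class of mission: Osei and Tran (Ambassador) before Kowalski and Leclerc (High Commissioner).
Osei and Tran both have date of arrival in the capital Sep 27, 1999, so the next rule applies.
Among Osei and Tran, alphabetically by surname: Osei before Tran.
Kowalski and Leclerc both have date of arrival in the capital Feb 23, 1997, so the next rule applies.
Among Kowalski and Leclerc, alphabetically by surname: Kowalski before Leclerc.
Haddad and Vance are each Apostolic Nuncio, so the next rule applies.
Among Haddad and Vance, by date of arrival in the capital (earlier first): Haddad (Jul 21, 2008) before Vance (Dec 27, 2015).
Full order: Osei, Tran, Kowalski, Leclerc, Haddad, Vance.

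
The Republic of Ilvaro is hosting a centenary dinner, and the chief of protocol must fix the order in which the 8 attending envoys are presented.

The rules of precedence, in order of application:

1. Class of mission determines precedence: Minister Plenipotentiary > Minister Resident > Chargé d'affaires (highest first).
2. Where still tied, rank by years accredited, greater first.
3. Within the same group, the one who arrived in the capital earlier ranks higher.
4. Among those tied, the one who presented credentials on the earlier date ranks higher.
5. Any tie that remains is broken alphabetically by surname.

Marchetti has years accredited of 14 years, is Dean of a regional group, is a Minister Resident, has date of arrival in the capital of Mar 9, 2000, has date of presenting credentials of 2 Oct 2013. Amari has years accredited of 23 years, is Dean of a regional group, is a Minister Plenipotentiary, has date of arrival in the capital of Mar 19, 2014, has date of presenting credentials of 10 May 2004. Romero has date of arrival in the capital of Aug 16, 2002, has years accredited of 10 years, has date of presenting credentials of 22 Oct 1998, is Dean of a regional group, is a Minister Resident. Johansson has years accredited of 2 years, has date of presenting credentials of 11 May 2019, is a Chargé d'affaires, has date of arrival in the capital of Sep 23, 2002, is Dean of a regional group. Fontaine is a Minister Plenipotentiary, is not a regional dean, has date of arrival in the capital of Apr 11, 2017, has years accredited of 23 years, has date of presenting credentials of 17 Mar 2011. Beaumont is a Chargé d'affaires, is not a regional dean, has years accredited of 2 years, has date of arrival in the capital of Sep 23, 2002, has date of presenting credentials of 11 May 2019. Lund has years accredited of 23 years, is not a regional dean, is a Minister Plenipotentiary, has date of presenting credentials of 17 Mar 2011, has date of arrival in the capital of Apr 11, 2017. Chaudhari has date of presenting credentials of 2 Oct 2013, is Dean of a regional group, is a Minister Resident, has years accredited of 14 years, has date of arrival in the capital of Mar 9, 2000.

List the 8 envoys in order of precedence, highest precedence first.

By class of mission: Amari, Fontaine and Lund (Minister Plenipotentiary); then Chaudhari, Marchetti and Romero (Minister Resident); then Beaumont and Johansson (Chargé d'affaires).
Amari, Fontaine and Lund all have years accredited 23 years, so the next rule applies.
Among Amari, Fontaine and Lund, by date of arrival in the capital (earlier first): Amari (Mar 19, 2014) before Fontaine and Lund (Apr 11, 2017).
Fontaine and Lund both have date of presenting credentials 17 Mar 2011, so the next rule applies.
Among Fontaine and Lund, alphabetically by surname: Fontaine before Lund.
Among Chaudhari, Marchetti and Romero, by years accredited (higher first): Chaudhari and Marchetti (14 years) before Romero (10 years).
Chaudhari and Marchetti both have date of arrival in the capital Mar 9, 2000, so the next rule applies.
Chaudhari and Marchetti both have date of presenting credentials 2 Oct 2013, so the next rule applies.
Among Chaudhari and Marchetti, alphabetically by surname: Chaudhari before Marchetti.
Beaumont and Johansson both have years accredited 2 years, so the next rule applies.
Beaumont and Johansson both have date of arrival in the capital Sep 23, 2002, so the next rule applies.
Beaumont and Johansson both have date of presenting credentials 11 May 2019, so the next rule applies.
Among Beaumont and Johansson, alphabetically by surname: Beaumont before Johansson.
Full order: Amari, Fontaine, Lund, Chaudhari, Marchetti, Romero, Beaumont, Johansson.

Amari, Fontaine, Lund, Chaudhari, Marchetti, Romero, Beaumont, Johansson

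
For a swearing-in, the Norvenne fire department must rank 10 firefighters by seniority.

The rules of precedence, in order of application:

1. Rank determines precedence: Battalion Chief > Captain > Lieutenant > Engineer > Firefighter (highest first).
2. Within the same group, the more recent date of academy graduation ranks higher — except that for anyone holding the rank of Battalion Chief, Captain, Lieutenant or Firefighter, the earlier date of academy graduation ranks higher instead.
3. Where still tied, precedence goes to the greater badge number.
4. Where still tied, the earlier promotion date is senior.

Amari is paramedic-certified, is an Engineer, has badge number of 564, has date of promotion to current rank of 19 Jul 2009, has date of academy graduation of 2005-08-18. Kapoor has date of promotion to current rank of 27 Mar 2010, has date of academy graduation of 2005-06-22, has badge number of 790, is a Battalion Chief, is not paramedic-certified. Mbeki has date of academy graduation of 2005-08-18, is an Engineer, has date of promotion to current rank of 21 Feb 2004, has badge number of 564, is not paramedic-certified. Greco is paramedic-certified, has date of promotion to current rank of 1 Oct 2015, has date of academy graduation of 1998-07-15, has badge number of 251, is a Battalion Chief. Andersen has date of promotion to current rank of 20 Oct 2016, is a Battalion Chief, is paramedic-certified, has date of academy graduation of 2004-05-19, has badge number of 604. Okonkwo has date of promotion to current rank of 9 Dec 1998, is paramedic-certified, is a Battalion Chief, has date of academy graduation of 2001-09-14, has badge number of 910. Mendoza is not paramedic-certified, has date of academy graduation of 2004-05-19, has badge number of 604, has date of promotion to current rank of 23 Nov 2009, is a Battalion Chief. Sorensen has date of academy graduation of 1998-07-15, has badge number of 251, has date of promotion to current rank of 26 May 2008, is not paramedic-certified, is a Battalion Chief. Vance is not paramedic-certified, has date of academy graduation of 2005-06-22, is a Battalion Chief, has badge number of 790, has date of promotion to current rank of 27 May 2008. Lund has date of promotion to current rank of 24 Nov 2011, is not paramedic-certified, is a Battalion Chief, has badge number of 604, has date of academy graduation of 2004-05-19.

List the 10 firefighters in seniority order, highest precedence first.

Sorensen, Greco, Okonkwo, Mendoza, Lund, Andersen, Vance, Kapoor, Mbeki, Amari

By rank: Sorensen, Greco, Okonkwo, Mendoza, Lund, Andersen, Vance and Kapoor (Battalion Chief); then Mbeki and Amari (Engineer).
Among Sorensen, Greco, Okonkwo, Mendoza, Lund, Andersen, Vance and Kapoor, by date of academy graduation (earlier first) (reversed rule for this group): Sorensen and Greco (1998-07-15) before Okonkwo (2001-09-14) before Mendoza, Lund and Andersen (2004-05-19) before Vance and Kapoor (2005-06-22).
Sorensen and Greco both have badge number 251, so the next rule applies.
Among Sorensen and Greco, by date of promotion to current rank (earlier first): Sorensen (26 May 2008) before Greco (1 Oct 2015).
Mendoza, Lund and Andersen all have badge number 604, so the next rule applies.
Among Mendoza, Lund and Andersen, by date of promotion to current rank (earlier first): Mendoza (23 Nov 2009) before Lund (24 Nov 2011) before Andersen (20 Oct 2016).
Vance and Kapoor both have badge number 790, so the next rule applies.
Among Vance and Kapoor, by date of promotion to current rank (earlier first): Vance (27 May 2008) before Kapoor (27 Mar 2010).
Mbeki and Amari both have date of academy graduation 2005-08-18, so the next rule applies.
Mbeki and Amari both have badge number 564, so the next rule applies.
Among Mbeki and Amari, by date of promotion to current rank (earlier first): Mbeki (21 Feb 2004) before Amari (19 Jul 2009).
Full order: Sorensen, Greco, Okonkwo, Mendoza, Lund, Andersen, Vance, Kapoor, Mbeki, Amari.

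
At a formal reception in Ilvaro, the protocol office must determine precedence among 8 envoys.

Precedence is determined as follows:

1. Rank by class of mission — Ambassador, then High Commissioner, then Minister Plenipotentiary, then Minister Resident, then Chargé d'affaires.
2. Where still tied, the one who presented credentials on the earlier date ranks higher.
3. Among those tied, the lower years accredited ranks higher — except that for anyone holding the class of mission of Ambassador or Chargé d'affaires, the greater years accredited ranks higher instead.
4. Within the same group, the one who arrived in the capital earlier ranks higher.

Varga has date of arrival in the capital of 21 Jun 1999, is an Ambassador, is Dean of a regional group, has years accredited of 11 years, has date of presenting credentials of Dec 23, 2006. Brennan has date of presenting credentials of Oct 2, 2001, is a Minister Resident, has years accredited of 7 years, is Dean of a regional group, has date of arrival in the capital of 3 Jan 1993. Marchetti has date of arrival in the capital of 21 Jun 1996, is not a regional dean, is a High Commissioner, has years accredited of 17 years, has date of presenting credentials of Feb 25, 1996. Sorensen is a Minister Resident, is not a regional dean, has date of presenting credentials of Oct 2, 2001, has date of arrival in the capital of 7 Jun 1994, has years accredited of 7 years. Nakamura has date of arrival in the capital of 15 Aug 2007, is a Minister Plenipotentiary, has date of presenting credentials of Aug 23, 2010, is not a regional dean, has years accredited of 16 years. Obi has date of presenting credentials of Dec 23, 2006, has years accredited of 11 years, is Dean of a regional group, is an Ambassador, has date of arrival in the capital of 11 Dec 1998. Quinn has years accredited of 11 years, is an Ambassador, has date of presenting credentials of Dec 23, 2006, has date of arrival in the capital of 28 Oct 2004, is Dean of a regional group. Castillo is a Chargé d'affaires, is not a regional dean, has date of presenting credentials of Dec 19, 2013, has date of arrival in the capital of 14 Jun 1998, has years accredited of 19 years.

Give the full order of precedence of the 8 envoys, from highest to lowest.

By class of mission: Obi, Varga and Quinn (Ambassador); then Marchetti (High Commissioner); then Nakamura (Minister Plenipotentiary); then Brennan and Sorensen (Minister Resident); then Castillo (Chargé d'affaires).
Obi, Varga and Quinn all have date of presenting credentials Dec 23, 2006, so the next rule applies.
Obi, Varga and Quinn all have years accredited 11 years, so the next rule applies.
Among Obi, Varga and Quinn, by date of arrival in the capital (earlier first): Obi (11 Dec 1998) before Varga (21 Jun 1999) before Quinn (28 Oct 2004).
Brennan and Sorensen both have date of presenting credentials Oct 2, 2001, so the next rule applies.
Brennan and Sorensen both have years accredited 7 years, so the next rule applies.
Among Brennan and Sorensen, by date of arrival in the capital (earlier first): Brennan (3 Jan 1993) before Sorensen (7 Jun 1994).
Full order: Obi, Varga, Quinn, Marchetti, Nakamura, Brennan, Sorensen, Castillo.

Obi, Varga, Quinn, Marchetti, Nakamura, Brennan, Sorensen, Castillo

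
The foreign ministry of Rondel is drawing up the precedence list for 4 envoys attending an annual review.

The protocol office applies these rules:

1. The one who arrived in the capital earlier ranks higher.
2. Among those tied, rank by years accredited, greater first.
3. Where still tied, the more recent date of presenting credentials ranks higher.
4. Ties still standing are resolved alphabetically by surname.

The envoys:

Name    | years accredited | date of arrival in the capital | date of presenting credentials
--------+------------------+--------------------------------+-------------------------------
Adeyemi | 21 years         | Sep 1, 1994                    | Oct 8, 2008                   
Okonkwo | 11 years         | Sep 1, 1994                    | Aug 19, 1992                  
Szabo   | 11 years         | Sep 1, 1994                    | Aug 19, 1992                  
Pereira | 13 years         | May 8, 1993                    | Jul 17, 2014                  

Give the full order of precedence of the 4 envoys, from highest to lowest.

Pereira, Adeyemi, Okonkwo, Szabo

By date of arrival in the capital (earlier first): Pereira (May 8, 1993); then Adeyemi, Okonkwo and Szabo (each Sep 1, 1994).
Among Adeyemi, Okonkwo and Szabo, by years accredited (higher first): Adeyemi (21 years) before Okonkwo and Szabo (11 years).
Okonkwo and Szabo both have date of presenting credentials Aug 19, 1992, so the next rule applies.
Among Okonkwo and Szabo, alphabetically by surname: Okonkwo before Szabo.
Full order: Pereira, Adeyemi, Okonkwo, Szabo.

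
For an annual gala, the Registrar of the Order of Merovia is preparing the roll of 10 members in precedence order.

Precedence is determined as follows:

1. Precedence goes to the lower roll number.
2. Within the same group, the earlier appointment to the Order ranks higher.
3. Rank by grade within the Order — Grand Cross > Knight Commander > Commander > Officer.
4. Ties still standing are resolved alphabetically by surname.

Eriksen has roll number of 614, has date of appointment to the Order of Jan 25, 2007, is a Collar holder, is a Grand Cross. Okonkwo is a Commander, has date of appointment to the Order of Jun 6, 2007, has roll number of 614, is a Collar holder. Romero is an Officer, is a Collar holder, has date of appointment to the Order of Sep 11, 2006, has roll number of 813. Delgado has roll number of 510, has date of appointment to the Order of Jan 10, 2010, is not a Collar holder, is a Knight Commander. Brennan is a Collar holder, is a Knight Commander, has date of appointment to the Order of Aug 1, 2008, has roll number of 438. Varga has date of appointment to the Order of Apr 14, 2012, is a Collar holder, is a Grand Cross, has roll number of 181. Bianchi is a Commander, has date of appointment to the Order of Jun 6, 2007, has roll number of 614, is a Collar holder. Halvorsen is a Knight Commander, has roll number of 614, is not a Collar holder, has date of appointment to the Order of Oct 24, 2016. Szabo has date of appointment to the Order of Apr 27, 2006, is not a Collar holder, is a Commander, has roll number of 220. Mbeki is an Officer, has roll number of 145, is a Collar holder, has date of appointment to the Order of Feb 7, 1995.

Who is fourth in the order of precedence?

Brennan

By roll number (lower first): Mbeki (145); then Varga (181); then Szabo (220); then Brennan (438); then Delgado (510); then Eriksen, Bianchi, Okonkwo and Halvorsen (each 614); then Romero (813).
Among Eriksen, Bianchi, Okonkwo and Halvorsen, by date of appointment to the Order (earlier first): Eriksen (Jan 25, 2007) before Bianchi and Okonkwo (Jun 6, 2007) before Halvorsen (Oct 24, 2016).
Bianchi and Okonkwo are each Commander, so the next rule applies.
Among Bianchi and Okonkwo, alphabetically by surname: Bianchi before Okonkwo.
Order: Mbeki, Varga, Szabo, Brennan, Delgado, Eriksen, Bianchi, Okonkwo, Halvorsen, Romero.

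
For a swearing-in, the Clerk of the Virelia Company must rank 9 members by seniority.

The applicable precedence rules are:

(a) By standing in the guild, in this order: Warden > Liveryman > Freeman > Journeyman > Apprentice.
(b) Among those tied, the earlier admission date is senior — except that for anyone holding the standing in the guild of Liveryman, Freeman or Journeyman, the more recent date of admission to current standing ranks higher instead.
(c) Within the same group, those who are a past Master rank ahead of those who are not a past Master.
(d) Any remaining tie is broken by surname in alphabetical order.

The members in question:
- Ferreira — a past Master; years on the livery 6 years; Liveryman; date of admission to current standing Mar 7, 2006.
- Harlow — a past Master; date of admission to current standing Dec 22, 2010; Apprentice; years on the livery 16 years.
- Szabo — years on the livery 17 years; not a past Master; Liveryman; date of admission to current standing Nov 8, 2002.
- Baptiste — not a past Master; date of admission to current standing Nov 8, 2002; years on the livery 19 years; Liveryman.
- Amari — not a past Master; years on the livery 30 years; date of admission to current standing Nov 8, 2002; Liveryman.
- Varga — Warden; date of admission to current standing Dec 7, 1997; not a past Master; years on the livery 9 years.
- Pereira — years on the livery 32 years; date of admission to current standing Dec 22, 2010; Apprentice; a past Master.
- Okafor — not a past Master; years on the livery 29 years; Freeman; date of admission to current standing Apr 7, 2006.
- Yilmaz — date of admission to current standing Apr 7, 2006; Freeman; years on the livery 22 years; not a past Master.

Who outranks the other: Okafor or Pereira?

Okafor

By standing in the guild: Varga (Warden); then Ferreira, Amari, Baptiste and Szabo (Liveryman); then Okafor and Yilmaz (Freeman); then Harlow and Pereira (Apprentice).
Among Ferreira, Amari, Baptiste and Szabo, by date of admission to current standing (later first) (reversed rule for this group): Ferreira (Mar 7, 2006) before Amari, Baptiste and Szabo (Nov 8, 2002).
Amari, Baptiste and Szabo are each not a past Master, so the next rule applies.
Among Amari, Baptiste and Szabo, alphabetically by surname: Amari before Baptiste before Szabo.
Okafor and Yilmaz both have date of admission to current standing Apr 7, 2006, so the next rule applies.
Okafor and Yilmaz are each not a past Master, so the next rule applies.
Among Okafor and Yilmaz, alphabetically by surname: Okafor before Yilmaz.
Harlow and Pereira both have date of admission to current standing Dec 22, 2010, so the next rule applies.
Harlow and Pereira are each a past Master, so the next rule applies.
Among Harlow and Pereira, alphabetically by surname: Harlow before Pereira.
So Okafor takes precedence.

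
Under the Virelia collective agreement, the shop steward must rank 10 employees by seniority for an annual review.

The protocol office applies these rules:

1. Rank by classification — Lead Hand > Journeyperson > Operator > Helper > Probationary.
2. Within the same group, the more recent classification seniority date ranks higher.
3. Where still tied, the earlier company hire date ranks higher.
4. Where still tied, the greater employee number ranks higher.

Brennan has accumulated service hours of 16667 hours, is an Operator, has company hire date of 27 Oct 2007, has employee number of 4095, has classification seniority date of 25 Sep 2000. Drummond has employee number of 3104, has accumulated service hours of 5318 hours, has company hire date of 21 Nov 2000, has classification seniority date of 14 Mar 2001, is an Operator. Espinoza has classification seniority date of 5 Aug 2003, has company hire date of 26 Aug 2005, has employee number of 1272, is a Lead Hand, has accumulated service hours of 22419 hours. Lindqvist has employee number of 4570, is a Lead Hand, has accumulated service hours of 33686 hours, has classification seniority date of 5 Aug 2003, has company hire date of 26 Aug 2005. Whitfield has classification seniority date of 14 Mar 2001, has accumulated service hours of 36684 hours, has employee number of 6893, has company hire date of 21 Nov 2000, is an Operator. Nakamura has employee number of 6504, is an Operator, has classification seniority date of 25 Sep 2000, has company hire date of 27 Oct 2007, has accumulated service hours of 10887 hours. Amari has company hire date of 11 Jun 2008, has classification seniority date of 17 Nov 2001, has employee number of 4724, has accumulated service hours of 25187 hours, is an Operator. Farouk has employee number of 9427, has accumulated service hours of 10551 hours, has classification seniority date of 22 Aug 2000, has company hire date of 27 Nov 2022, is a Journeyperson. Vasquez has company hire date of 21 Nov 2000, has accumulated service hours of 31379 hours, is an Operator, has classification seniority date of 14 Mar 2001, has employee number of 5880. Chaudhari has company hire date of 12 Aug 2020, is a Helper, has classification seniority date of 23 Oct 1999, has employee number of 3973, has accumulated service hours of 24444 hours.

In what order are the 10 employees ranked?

By classification: Lindqvist and Espinoza (Lead Hand); then Farouk (Journeyperson); then Amari, Whitfield, Vasquez, Drummond, Nakamura and Brennan (Operator); then Chaudhari (Helper).
Lindqvist and Espinoza both have classification seniority date 5 Aug 2003, so the next rule applies.
Lindqvist and Espinoza both have company hire date 26 Aug 2005, so the next rule applies.
Among Lindqvist and Espinoza, by employee number (higher first): Lindqvist (4570) before Espinoza (1272).
Among Amari, Whitfield, Vasquez, Drummond, Nakamura and Brennan, by classification seniority date (later first): Amari (17 Nov 2001) before Whitfield, Vasquez and Drummond (14 Mar 2001) before Nakamura and Brennan (25 Sep 2000).
Whitfield, Vasquez and Drummond all have company hire date 21 Nov 2000, so the next rule applies.
Among Whitfield, Vasquez and Drummond, by employee number (higher first): Whitfield (6893) before Vasquez (5880) before Drummond (3104).
Nakamura and Brennan both have company hire date 27 Oct 2007, so the next rule applies.
Among Nakamura and Brennan, by employee number (higher first): Nakamura (6504) before Brennan (4095).
Full order: Lindqvist, Espinoza, Farouk, Amari, Whitfield, Vasquez, Drummond, Nakamura, Brennan, Chaudhari.

Lindqvist, Espinoza, Farouk, Amari, Whitfield, Vasquez, Drummond, Nakamura, Brennan, Chaudhari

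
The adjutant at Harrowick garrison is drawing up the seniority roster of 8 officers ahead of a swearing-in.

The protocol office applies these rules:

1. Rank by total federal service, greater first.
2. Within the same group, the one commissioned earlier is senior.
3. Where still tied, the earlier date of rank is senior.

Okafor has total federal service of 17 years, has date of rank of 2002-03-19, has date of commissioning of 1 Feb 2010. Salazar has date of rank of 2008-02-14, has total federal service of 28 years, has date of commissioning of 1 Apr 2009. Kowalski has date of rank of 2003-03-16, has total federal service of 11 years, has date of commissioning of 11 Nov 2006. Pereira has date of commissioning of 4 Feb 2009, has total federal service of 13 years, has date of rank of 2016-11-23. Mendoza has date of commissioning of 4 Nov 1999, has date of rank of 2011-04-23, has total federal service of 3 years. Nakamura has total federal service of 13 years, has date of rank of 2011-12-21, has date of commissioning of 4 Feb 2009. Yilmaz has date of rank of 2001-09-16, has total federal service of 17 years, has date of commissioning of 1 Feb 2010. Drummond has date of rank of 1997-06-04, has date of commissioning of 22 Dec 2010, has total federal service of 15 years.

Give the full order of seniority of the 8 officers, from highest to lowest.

Salazar, Yilmaz, Okafor, Drummond, Nakamura, Pereira, Kowalski, Mendoza

By total federal service (higher first): Salazar (28 years); then Yilmaz and Okafor (both 17 years); then Drummond (15 years); then Nakamura and Pereira (both 13 years); then Kowalski (11 years); then Mendoza (3 years).
Yilmaz and Okafor both have date of commissioning 1 Feb 2010, so the next rule applies.
Among Yilmaz and Okafor, by date of rank (earlier first): Yilmaz (2001-09-16) before Okafor (2002-03-19).
Nakamura and Pereira both have date of commissioning 4 Feb 2009, so the next rule applies.
Among Nakamura and Pereira, by date of rank (earlier first): Nakamura (2011-12-21) before Pereira (2016-11-23).
Full order: Salazar, Yilmaz, Okafor, Drummond, Nakamura, Pereira, Kowalski, Mendoza.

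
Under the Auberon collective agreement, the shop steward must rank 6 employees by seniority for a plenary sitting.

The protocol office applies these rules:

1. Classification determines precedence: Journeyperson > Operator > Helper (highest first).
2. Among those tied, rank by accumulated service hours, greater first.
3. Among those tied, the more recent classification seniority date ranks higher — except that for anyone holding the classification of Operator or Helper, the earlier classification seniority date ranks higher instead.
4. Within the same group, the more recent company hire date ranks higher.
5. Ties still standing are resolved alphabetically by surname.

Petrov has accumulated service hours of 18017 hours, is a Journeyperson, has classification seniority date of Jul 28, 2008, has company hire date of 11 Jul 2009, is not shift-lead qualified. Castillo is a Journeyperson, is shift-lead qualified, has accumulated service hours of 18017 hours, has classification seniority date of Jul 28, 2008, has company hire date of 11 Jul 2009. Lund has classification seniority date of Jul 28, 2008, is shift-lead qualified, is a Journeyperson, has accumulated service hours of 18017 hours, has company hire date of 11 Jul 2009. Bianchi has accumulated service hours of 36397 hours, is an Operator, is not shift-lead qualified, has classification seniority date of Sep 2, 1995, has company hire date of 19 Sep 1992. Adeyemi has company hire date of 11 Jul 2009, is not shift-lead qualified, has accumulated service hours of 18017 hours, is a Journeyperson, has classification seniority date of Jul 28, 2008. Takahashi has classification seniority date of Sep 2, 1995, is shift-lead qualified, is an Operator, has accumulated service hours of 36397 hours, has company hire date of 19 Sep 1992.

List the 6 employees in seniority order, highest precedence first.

By classification: Adeyemi, Castillo, Lund and Petrov (Journeyperson); then Bianchi and Takahashi (Operator).
Adeyemi, Castillo, Lund and Petrov all have accumulated service hours 18017 hours, so the next rule applies.
Adeyemi, Castillo, Lund and Petrov all have classification seniority date Jul 28, 2008, so the next rule applies.
Adeyemi, Castillo, Lund and Petrov all have company hire date 11 Jul 2009, so the next rule applies.
Among Adeyemi, Castillo, Lund and Petrov, alphabetically by surname: Adeyemi before Castillo before Lund before Petrov.
Bianchi and Takahashi both have accumulated service hours 36397 hours, so the next rule applies.
Bianchi and Takahashi both have classification seniority date Sep 2, 1995, so the next rule applies.
Bianchi and Takahashi both have company hire date 19 Sep 1992, so the next rule applies.
Among Bianchi and Takahashi, alphabetically by surname: Bianchi before Takahashi.
Full order: Adeyemi, Castillo, Lund, Petrov, Bianchi, Takahashi.

Adeyemi, Castillo, Lund, Petrov, Bianchi, Takahashi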